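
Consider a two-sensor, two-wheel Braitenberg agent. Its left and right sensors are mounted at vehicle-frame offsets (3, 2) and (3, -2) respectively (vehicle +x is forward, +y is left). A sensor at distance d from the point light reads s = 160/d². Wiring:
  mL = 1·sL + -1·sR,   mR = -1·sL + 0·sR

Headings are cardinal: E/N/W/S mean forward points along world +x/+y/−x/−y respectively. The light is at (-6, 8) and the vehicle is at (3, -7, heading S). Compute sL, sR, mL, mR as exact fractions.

32/89 160/373 -2304/33197 -32/89

left sensor world pos  = (5, -10); dL² = 445
right sensor world pos = (1, -10); dR² = 373
sL = 160/445 = 32/89
sR = 160/373 = 160/373
mL = 1·sL + -1·sR = -2304/33197
mR = -1·sL + 0·sR = -32/89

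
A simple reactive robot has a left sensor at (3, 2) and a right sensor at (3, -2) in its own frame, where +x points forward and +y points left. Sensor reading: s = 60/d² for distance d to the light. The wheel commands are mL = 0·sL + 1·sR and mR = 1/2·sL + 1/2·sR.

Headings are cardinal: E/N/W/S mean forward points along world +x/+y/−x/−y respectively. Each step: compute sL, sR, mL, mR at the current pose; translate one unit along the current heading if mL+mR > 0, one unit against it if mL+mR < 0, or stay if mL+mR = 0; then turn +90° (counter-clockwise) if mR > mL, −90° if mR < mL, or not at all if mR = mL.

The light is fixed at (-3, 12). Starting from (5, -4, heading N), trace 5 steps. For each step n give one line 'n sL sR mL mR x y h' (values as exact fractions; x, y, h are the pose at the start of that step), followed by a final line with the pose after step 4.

n=0: pose=(5,-4,N); sL=12/41, sR=60/269; mL=60/269, mR=2844/11029; mL+mR=5304/11029 → advance +1; mR−mL=384/11029 → turn +1·90°
n=1: pose=(5,-3,W); sL=30/157, sR=30/97; mL=30/97, mR=3810/15229; mL+mR=8520/15229 → advance +1; mR−mL=-900/15229 → turn -1·90°
n=2: pose=(4,-3,N); sL=60/169, sR=4/15; mL=4/15, mR=788/2535; mL+mR=488/845 → advance +1; mR−mL=112/2535 → turn +1·90°
n=3: pose=(4,-2,W); sL=15/68, sR=3/8; mL=3/8, mR=81/272; mL+mR=183/272 → advance +1; mR−mL=-21/272 → turn -1·90°
n=4: pose=(3,-2,N); sL=60/137, sR=12/37; mL=12/37, mR=1932/5069; mL+mR=3576/5069 → advance +1; mR−mL=288/5069 → turn +1·90°

0 12/41 60/269 60/269 2844/11029 5 -4 N
1 30/157 30/97 30/97 3810/15229 5 -3 W
2 60/169 4/15 4/15 788/2535 4 -3 N
3 15/68 3/8 3/8 81/272 4 -2 W
4 60/137 12/37 12/37 1932/5069 3 -2 N
final 3 -1 W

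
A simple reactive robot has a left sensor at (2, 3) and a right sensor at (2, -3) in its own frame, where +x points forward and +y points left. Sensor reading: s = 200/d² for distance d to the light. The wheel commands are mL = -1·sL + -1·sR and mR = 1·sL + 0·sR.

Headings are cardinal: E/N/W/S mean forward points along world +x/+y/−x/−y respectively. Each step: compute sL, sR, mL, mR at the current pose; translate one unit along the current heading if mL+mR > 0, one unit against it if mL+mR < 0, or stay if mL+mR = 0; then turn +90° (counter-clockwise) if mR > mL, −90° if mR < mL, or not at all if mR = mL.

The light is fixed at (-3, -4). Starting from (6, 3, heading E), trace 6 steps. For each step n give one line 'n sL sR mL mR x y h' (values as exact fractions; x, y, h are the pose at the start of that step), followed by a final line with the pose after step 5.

0 200/221 200/137 -71600/30277 200/221 6 3 E
1 100/53 100/101 -15400/5353 100/53 5 3 N
2 40/9 200/117 -80/13 40/9 5 2 W
3 5/4 50/13 -265/52 5/4 6 2 S
4 200/221 200/137 -71600/30277 200/221 6 3 E
5 100/53 100/101 -15400/5353 100/53 5 3 N
final 5 2 W

n=0: pose=(6,3,E); sL=200/221, sR=200/137; mL=-71600/30277, mR=200/221; mL+mR=-200/137 → advance -1; mR−mL=99000/30277 → turn +1·90°
n=1: pose=(5,3,N); sL=100/53, sR=100/101; mL=-15400/5353, mR=100/53; mL+mR=-100/101 → advance -1; mR−mL=25500/5353 → turn +1·90°
n=2: pose=(5,2,W); sL=40/9, sR=200/117; mL=-80/13, mR=40/9; mL+mR=-200/117 → advance -1; mR−mL=1240/117 → turn +1·90°
n=3: pose=(6,2,S); sL=5/4, sR=50/13; mL=-265/52, mR=5/4; mL+mR=-50/13 → advance -1; mR−mL=165/26 → turn +1·90°
n=4: pose=(6,3,E); sL=200/221, sR=200/137; mL=-71600/30277, mR=200/221; mL+mR=-200/137 → advance -1; mR−mL=99000/30277 → turn +1·90°
n=5: pose=(5,3,N); sL=100/53, sR=100/101; mL=-15400/5353, mR=100/53; mL+mR=-100/101 → advance -1; mR−mL=25500/5353 → turn +1·90°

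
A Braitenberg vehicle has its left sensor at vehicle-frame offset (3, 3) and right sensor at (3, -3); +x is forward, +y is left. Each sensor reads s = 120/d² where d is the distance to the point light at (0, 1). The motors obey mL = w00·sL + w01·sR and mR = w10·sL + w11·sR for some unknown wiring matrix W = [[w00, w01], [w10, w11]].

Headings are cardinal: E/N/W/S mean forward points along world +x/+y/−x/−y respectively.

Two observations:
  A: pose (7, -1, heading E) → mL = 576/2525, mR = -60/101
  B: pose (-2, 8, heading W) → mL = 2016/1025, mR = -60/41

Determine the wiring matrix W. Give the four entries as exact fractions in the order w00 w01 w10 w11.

1 -1 -1/2 0

obs A: pose=(7,-1,E) → sL=120/101, sR=24/25, mL=576/2525, mR=-60/101
obs B: pose=(-2,8,W) → sL=120/41, sR=24/25, mL=2016/1025, mR=-60/41
sensor matrix S = [[120/101, 24/25], [120/41, 24/25]]; det S = -6912/4141
solve [mL_A; mL_B] = S·[w00; w01] and [mR_A; mR_B] = S·[w10; w11]:
  w00 = 1, w01 = -1, w10 = -1/2, w11 = 0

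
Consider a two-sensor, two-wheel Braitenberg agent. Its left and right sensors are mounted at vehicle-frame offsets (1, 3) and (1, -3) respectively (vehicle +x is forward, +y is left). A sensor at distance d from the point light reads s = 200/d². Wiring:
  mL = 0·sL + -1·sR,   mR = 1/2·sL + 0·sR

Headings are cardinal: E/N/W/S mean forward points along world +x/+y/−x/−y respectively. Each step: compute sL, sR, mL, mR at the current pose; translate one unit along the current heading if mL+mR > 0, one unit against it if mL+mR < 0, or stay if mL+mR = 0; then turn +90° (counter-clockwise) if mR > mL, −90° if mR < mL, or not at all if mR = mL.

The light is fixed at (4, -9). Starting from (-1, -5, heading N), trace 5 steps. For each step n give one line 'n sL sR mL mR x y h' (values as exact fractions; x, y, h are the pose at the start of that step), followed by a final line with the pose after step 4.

n=0: pose=(-1,-5,N); sL=200/89, sR=200/29; mL=-200/29, mR=100/89; mL+mR=-14900/2581 → advance -1; mR−mL=20700/2581 → turn +1·90°
n=1: pose=(-1,-6,W); sL=50/9, sR=25/9; mL=-25/9, mR=25/9; mL+mR=0 → advance +0; mR−mL=50/9 → turn +1·90°
n=2: pose=(-1,-6,S); sL=25, sR=50/17; mL=-50/17, mR=25/2; mL+mR=325/34 → advance +1; mR−mL=525/34 → turn +1·90°
n=3: pose=(-1,-7,E); sL=200/41, sR=200/17; mL=-200/17, mR=100/41; mL+mR=-6500/697 → advance -1; mR−mL=9900/697 → turn +1·90°
n=4: pose=(-2,-7,N); sL=20/9, sR=100/9; mL=-100/9, mR=10/9; mL+mR=-10 → advance -1; mR−mL=110/9 → turn +1·90°

0 200/89 200/29 -200/29 100/89 -1 -5 N
1 50/9 25/9 -25/9 25/9 -1 -6 W
2 25 50/17 -50/17 25/2 -1 -6 S
3 200/41 200/17 -200/17 100/41 -1 -7 E
4 20/9 100/9 -100/9 10/9 -2 -7 N
final -2 -8 W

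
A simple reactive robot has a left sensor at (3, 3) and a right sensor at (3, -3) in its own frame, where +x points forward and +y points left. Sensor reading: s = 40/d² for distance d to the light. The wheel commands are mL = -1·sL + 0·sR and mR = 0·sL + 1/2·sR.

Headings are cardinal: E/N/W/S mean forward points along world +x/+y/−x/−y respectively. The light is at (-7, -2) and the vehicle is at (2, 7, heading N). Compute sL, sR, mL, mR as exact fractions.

left sensor world pos  = (-1, 10); dL² = 180
right sensor world pos = (5, 10); dR² = 288
sL = 40/180 = 2/9
sR = 40/288 = 5/36
mL = -1·sL + 0·sR = -2/9
mR = 0·sL + 1/2·sR = 5/72

2/9 5/36 -2/9 5/72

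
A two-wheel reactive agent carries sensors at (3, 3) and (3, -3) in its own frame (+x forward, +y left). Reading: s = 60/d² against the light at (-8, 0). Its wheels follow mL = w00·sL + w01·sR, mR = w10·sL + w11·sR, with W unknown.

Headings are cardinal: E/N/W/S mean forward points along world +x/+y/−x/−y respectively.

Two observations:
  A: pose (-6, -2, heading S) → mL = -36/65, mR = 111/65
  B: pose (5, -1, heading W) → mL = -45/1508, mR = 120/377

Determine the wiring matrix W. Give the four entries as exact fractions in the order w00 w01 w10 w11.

obs A: pose=(-6,-2,S) → sL=6/5, sR=30/13, mL=-36/65, mR=111/65
obs B: pose=(5,-1,W) → sL=15/29, sR=15/26, mL=-45/1508, mR=120/377
sensor matrix S = [[6/5, 30/13], [15/29, 15/26]]; det S = -189/377
solve [mL_A; mL_B] = S·[w00; w01] and [mR_A; mR_B] = S·[w10; w11]:
  w00 = 1/2, w01 = -1/2, w10 = -1/2, w11 = 1

1/2 -1/2 -1/2 1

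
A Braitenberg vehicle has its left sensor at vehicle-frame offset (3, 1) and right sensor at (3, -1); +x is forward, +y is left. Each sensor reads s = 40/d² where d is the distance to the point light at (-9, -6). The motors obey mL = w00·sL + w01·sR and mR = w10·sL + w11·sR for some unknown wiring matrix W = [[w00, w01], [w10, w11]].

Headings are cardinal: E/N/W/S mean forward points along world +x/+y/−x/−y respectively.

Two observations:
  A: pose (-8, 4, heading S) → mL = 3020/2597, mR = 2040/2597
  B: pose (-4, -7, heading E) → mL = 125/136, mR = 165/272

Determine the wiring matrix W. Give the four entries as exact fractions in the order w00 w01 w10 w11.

obs A: pose=(-8,4,S) → sL=40/53, sR=40/49, mL=3020/2597, mR=2040/2597
obs B: pose=(-4,-7,E) → sL=5/8, sR=10/17, mL=125/136, mR=165/272
sensor matrix S = [[40/53, 40/49], [5/8, 10/17]]; det S = -2925/44149
solve [mL_A; mL_B] = S·[w00; w01] and [mR_A; mR_B] = S·[w10; w11]:
  w00 = 1, w01 = 1/2, w10 = 1/2, w11 = 1/2

1 1/2 1/2 1/2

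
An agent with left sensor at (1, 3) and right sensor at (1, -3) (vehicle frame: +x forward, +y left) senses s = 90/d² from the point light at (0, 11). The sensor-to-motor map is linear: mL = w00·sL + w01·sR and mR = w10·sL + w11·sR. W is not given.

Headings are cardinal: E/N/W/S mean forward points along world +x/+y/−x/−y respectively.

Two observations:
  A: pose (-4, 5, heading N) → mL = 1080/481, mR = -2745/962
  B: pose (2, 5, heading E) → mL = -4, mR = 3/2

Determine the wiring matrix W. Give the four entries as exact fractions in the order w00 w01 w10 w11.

obs A: pose=(-4,5,N) → sL=45/37, sR=45/13, mL=1080/481, mR=-2745/962
obs B: pose=(2,5,E) → sL=5, sR=1, mL=-4, mR=3/2
sensor matrix S = [[45/37, 45/13], [5, 1]]; det S = -7740/481
solve [mL_A; mL_B] = S·[w00; w01] and [mR_A; mR_B] = S·[w10; w11]:
  w00 = -1, w01 = 1, w10 = 1/2, w11 = -1

-1 1 1/2 -1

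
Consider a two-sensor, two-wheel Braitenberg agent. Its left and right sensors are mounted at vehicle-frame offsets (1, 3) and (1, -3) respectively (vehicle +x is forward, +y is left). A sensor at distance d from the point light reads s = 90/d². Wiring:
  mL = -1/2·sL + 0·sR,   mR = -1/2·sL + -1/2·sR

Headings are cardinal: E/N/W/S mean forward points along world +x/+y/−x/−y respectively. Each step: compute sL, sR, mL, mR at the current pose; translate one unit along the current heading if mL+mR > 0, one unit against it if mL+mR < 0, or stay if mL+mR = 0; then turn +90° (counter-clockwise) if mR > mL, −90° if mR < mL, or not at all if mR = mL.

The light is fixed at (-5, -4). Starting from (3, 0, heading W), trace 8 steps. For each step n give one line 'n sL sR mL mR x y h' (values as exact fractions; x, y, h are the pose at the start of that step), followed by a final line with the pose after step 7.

n=0: pose=(3,0,W); sL=9/5, sR=45/49; mL=-9/10, mR=-333/245; mL+mR=-1107/490 → advance -1; mR−mL=-45/98 → turn -1·90°
n=1: pose=(4,0,N); sL=90/61, sR=90/169; mL=-45/61, mR=-10350/10309; mL+mR=-17955/10309 → advance -1; mR−mL=-45/169 → turn -1·90°
n=2: pose=(4,-1,E); sL=45/68, sR=9/10; mL=-45/136, mR=-531/680; mL+mR=-189/170 → advance -1; mR−mL=-9/20 → turn -1·90°
n=3: pose=(3,-1,S); sL=18/25, sR=90/29; mL=-9/25, mR=-1386/725; mL+mR=-1647/725 → advance -1; mR−mL=-45/29 → turn -1·90°
n=4: pose=(3,0,W); sL=9/5, sR=45/49; mL=-9/10, mR=-333/245; mL+mR=-1107/490 → advance -1; mR−mL=-45/98 → turn -1·90°
n=5: pose=(4,0,N); sL=90/61, sR=90/169; mL=-45/61, mR=-10350/10309; mL+mR=-17955/10309 → advance -1; mR−mL=-45/169 → turn -1·90°
n=6: pose=(4,-1,E); sL=45/68, sR=9/10; mL=-45/136, mR=-531/680; mL+mR=-189/170 → advance -1; mR−mL=-9/20 → turn -1·90°
n=7: pose=(3,-1,S); sL=18/25, sR=90/29; mL=-9/25, mR=-1386/725; mL+mR=-1647/725 → advance -1; mR−mL=-45/29 → turn -1·90°

0 9/5 45/49 -9/10 -333/245 3 0 W
1 90/61 90/169 -45/61 -10350/10309 4 0 N
2 45/68 9/10 -45/136 -531/680 4 -1 E
3 18/25 90/29 -9/25 -1386/725 3 -1 S
4 9/5 45/49 -9/10 -333/245 3 0 W
5 90/61 90/169 -45/61 -10350/10309 4 0 N
6 45/68 9/10 -45/136 -531/680 4 -1 E
7 18/25 90/29 -9/25 -1386/725 3 -1 S
final 3 0 W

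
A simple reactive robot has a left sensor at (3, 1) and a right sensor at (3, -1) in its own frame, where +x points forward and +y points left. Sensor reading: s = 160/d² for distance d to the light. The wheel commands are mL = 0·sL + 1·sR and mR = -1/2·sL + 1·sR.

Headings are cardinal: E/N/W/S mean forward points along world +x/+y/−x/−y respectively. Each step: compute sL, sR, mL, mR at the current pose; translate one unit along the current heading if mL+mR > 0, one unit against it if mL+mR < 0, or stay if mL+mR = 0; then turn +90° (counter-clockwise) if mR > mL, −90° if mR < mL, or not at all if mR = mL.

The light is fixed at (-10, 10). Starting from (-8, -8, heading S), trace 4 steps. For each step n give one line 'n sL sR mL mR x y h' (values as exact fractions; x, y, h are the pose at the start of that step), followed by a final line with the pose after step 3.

0 16/45 80/221 80/221 1832/9945 -8 -8 S
1 160/401 32/65 32/65 7632/26065 -8 -9 W
2 5/8 8/13 8/13 63/208 -9 -9 N
3 32/61 160/377 160/377 3728/22997 -9 -8 E
final -8 -8 S

n=0: pose=(-8,-8,S); sL=16/45, sR=80/221; mL=80/221, mR=1832/9945; mL+mR=5432/9945 → advance +1; mR−mL=-8/45 → turn -1·90°
n=1: pose=(-8,-9,W); sL=160/401, sR=32/65; mL=32/65, mR=7632/26065; mL+mR=20464/26065 → advance +1; mR−mL=-80/401 → turn -1·90°
n=2: pose=(-9,-9,N); sL=5/8, sR=8/13; mL=8/13, mR=63/208; mL+mR=191/208 → advance +1; mR−mL=-5/16 → turn -1·90°
n=3: pose=(-9,-8,E); sL=32/61, sR=160/377; mL=160/377, mR=3728/22997; mL+mR=13488/22997 → advance +1; mR−mL=-16/61 → turn -1·90°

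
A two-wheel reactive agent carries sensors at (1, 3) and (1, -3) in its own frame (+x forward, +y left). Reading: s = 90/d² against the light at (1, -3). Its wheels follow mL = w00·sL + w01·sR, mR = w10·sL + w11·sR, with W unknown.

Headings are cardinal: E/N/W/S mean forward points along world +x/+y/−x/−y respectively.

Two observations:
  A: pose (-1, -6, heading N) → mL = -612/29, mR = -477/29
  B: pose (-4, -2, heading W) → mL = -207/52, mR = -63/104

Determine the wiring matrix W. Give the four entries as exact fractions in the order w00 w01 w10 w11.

obs A: pose=(-1,-6,N) → sL=90/29, sR=18, mL=-612/29, mR=-477/29
obs B: pose=(-4,-2,W) → sL=9/4, sR=45/26, mL=-207/52, mR=-63/104
sensor matrix S = [[90/29, 18], [9/4, 45/26]]; det S = -26487/754
solve [mL_A; mL_B] = S·[w00; w01] and [mR_A; mR_B] = S·[w10; w11]:
  w00 = -1, w01 = -1, w10 = 1/2, w11 = -1

-1 -1 1/2 -1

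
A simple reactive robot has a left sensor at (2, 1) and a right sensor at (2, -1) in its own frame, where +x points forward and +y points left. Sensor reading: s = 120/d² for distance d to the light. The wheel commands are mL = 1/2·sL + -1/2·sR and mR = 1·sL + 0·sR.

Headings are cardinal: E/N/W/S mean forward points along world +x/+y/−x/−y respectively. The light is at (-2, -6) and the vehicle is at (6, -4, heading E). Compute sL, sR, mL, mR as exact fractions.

left sensor world pos  = (8, -3); dL² = 109
right sensor world pos = (8, -5); dR² = 101
sL = 120/109 = 120/109
sR = 120/101 = 120/101
mL = 1/2·sL + -1/2·sR = -480/11009
mR = 1·sL + 0·sR = 120/109

120/109 120/101 -480/11009 120/109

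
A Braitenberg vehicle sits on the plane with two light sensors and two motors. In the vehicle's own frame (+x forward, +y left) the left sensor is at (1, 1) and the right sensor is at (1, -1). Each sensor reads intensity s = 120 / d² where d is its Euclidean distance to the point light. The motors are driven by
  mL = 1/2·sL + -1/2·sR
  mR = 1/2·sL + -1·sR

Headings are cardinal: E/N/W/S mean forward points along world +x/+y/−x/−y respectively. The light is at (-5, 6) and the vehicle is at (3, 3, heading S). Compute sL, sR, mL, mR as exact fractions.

120/97 24/13 -384/1261 -1548/1261

left sensor world pos  = (4, 2); dL² = 97
right sensor world pos = (2, 2); dR² = 65
sL = 120/97 = 120/97
sR = 120/65 = 24/13
mL = 1/2·sL + -1/2·sR = -384/1261
mR = 1/2·sL + -1·sR = -1548/1261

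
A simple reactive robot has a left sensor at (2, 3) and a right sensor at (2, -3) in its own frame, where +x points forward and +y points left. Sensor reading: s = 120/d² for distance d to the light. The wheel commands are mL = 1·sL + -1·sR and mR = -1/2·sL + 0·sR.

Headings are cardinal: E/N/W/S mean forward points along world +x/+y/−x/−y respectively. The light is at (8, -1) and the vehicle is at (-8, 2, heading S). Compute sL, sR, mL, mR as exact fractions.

12/17 60/181 1152/3077 -6/17

left sensor world pos  = (-5, 0); dL² = 170
right sensor world pos = (-11, 0); dR² = 362
sL = 120/170 = 12/17
sR = 120/362 = 60/181
mL = 1·sL + -1·sR = 1152/3077
mR = -1/2·sL + 0·sR = -6/17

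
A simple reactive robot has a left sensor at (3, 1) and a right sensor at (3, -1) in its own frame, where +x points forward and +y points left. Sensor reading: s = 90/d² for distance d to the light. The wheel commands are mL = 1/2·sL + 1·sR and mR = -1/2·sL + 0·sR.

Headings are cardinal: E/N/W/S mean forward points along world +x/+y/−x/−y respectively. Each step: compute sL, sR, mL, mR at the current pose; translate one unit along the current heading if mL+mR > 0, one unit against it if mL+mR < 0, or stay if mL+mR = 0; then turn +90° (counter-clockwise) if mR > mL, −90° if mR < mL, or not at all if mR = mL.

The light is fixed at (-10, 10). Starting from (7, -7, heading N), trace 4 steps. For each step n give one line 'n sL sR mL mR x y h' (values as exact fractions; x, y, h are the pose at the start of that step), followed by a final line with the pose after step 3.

n=0: pose=(7,-7,N); sL=45/226, sR=9/52; mL=801/2938, mR=-45/452; mL+mR=9/52 → advance +1; mR−mL=-2187/5876 → turn -1·90°
n=1: pose=(7,-6,E); sL=18/125, sR=90/689; mL=17451/86125, mR=-9/125; mL+mR=90/689 → advance +1; mR−mL=-23652/86125 → turn -1·90°
n=2: pose=(8,-6,S); sL=45/361, sR=9/65; mL=9423/46930, mR=-45/722; mL+mR=9/65 → advance +1; mR−mL=-6174/23465 → turn -1·90°
n=3: pose=(8,-7,W); sL=10/61, sR=90/481; mL=7895/29341, mR=-5/61; mL+mR=90/481 → advance +1; mR−mL=-10300/29341 → turn -1·90°

0 45/226 9/52 801/2938 -45/452 7 -7 N
1 18/125 90/689 17451/86125 -9/125 7 -6 E
2 45/361 9/65 9423/46930 -45/722 8 -6 S
3 10/61 90/481 7895/29341 -5/61 8 -7 W
final 7 -7 N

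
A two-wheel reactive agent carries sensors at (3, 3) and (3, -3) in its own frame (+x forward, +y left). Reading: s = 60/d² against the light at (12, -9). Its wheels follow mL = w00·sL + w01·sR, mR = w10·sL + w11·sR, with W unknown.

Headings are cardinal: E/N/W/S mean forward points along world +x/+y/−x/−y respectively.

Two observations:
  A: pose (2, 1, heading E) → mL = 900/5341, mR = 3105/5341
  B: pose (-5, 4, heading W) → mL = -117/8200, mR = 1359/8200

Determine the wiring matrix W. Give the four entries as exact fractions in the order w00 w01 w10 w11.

-1/2 1/2 1 1/2

obs A: pose=(2,1,E) → sL=30/109, sR=30/49, mL=900/5341, mR=3105/5341
obs B: pose=(-5,4,W) → sL=3/25, sR=15/164, mL=-117/8200, mR=1359/8200
sensor matrix S = [[30/109, 30/49], [3/25, 15/164]]; det S = -105759/2189810
solve [mL_A; mL_B] = S·[w00; w01] and [mR_A; mR_B] = S·[w10; w11]:
  w00 = -1/2, w01 = 1/2, w10 = 1, w11 = 1/2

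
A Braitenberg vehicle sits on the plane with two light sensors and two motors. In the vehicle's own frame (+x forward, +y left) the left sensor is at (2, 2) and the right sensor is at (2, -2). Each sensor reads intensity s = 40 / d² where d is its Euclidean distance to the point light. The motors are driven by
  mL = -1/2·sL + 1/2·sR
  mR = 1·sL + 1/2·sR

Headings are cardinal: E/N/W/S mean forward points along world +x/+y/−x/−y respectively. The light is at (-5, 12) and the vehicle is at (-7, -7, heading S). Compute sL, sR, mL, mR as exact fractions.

left sensor world pos  = (-5, -9); dL² = 441
right sensor world pos = (-9, -9); dR² = 457
sL = 40/441 = 40/441
sR = 40/457 = 40/457
mL = -1/2·sL + 1/2·sR = -320/201537
mR = 1·sL + 1/2·sR = 27100/201537

40/441 40/457 -320/201537 27100/201537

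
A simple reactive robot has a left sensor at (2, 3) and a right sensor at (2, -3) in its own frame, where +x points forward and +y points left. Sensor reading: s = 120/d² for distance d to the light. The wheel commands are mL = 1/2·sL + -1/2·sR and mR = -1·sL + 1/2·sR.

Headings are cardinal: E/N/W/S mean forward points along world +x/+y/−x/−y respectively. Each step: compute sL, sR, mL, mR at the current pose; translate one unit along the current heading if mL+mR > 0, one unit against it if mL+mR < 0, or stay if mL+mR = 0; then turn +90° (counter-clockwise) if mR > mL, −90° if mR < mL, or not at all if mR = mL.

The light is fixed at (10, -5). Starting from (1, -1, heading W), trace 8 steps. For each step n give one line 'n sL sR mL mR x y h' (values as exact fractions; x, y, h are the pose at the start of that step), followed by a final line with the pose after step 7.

0 60/61 12/17 144/1037 -654/1037 1 -1 W
1 120/157 120/61 -5760/9577 2100/9577 2 -1 N
2 6/5 15/17 27/170 -129/170 2 -2 W
3 24/25 120/41 -1008/1025 516/1025 3 -2 N
4 60/41 60/53 360/2173 -1950/2173 3 -3 W
5 120/97 24/5 -864/485 564/485 4 -3 N
6 30/17 3/2 9/68 -69/68 4 -4 W
7 120/73 120/13 -3600/949 2820/949 5 -4 N
final 5 -5 W

n=0: pose=(1,-1,W); sL=60/61, sR=12/17; mL=144/1037, mR=-654/1037; mL+mR=-30/61 → advance -1; mR−mL=-798/1037 → turn -1·90°
n=1: pose=(2,-1,N); sL=120/157, sR=120/61; mL=-5760/9577, mR=2100/9577; mL+mR=-60/157 → advance -1; mR−mL=7860/9577 → turn +1·90°
n=2: pose=(2,-2,W); sL=6/5, sR=15/17; mL=27/170, mR=-129/170; mL+mR=-3/5 → advance -1; mR−mL=-78/85 → turn -1·90°
n=3: pose=(3,-2,N); sL=24/25, sR=120/41; mL=-1008/1025, mR=516/1025; mL+mR=-12/25 → advance -1; mR−mL=1524/1025 → turn +1·90°
n=4: pose=(3,-3,W); sL=60/41, sR=60/53; mL=360/2173, mR=-1950/2173; mL+mR=-30/41 → advance -1; mR−mL=-2310/2173 → turn -1·90°
n=5: pose=(4,-3,N); sL=120/97, sR=24/5; mL=-864/485, mR=564/485; mL+mR=-60/97 → advance -1; mR−mL=1428/485 → turn +1·90°
n=6: pose=(4,-4,W); sL=30/17, sR=3/2; mL=9/68, mR=-69/68; mL+mR=-15/17 → advance -1; mR−mL=-39/34 → turn -1·90°
n=7: pose=(5,-4,N); sL=120/73, sR=120/13; mL=-3600/949, mR=2820/949; mL+mR=-60/73 → advance -1; mR−mL=6420/949 → turn +1·90°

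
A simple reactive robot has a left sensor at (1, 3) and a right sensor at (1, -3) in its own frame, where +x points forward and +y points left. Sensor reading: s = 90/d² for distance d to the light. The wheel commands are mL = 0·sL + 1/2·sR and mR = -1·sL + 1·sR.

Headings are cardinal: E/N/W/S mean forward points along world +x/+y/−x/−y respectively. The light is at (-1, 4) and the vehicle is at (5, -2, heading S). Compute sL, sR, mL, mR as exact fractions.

left sensor world pos  = (8, -3); dL² = 130
right sensor world pos = (2, -3); dR² = 58
sL = 90/130 = 9/13
sR = 90/58 = 45/29
mL = 0·sL + 1/2·sR = 45/58
mR = -1·sL + 1·sR = 324/377

9/13 45/29 45/58 324/377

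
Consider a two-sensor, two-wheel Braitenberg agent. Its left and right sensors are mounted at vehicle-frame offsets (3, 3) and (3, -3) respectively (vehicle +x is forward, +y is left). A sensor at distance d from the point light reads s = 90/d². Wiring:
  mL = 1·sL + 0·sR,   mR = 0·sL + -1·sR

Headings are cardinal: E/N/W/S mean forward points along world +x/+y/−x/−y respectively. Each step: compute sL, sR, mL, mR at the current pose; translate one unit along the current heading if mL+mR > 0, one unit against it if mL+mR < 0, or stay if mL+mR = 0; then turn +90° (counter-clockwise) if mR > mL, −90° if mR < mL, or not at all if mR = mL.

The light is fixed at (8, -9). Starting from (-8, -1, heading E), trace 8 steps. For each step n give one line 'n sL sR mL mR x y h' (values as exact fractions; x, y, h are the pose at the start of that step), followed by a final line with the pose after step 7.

n=0: pose=(-8,-1,E); sL=9/29, sR=45/97; mL=9/29, mR=-45/97; mL+mR=-432/2813 → advance -1; mR−mL=-2178/2813 → turn -1·90°
n=1: pose=(-9,-1,S); sL=90/221, sR=18/85; mL=90/221, mR=-18/85; mL+mR=216/1105 → advance +1; mR−mL=-684/1105 → turn -1·90°
n=2: pose=(-9,-2,W); sL=45/208, sR=9/50; mL=45/208, mR=-9/50; mL+mR=189/5200 → advance +1; mR−mL=-2061/5200 → turn -1·90°
n=3: pose=(-10,-2,N); sL=90/541, sR=18/65; mL=90/541, mR=-18/65; mL+mR=-3888/35165 → advance -1; mR−mL=-15588/35165 → turn -1·90°
n=4: pose=(-10,-3,E); sL=5/17, sR=5/13; mL=5/17, mR=-5/13; mL+mR=-20/221 → advance -1; mR−mL=-150/221 → turn -1·90°
n=5: pose=(-11,-3,S); sL=18/53, sR=90/493; mL=18/53, mR=-90/493; mL+mR=4104/26129 → advance +1; mR−mL=-13644/26129 → turn -1·90°
n=6: pose=(-11,-4,W); sL=45/244, sR=45/274; mL=45/244, mR=-45/274; mL+mR=675/33428 → advance +1; mR−mL=-11655/33428 → turn -1·90°
n=7: pose=(-12,-4,N); sL=90/593, sR=90/353; mL=90/593, mR=-90/353; mL+mR=-21600/209329 → advance -1; mR−mL=-85140/209329 → turn -1·90°

0 9/29 45/97 9/29 -45/97 -8 -1 E
1 90/221 18/85 90/221 -18/85 -9 -1 S
2 45/208 9/50 45/208 -9/50 -9 -2 W
3 90/541 18/65 90/541 -18/65 -10 -2 N
4 5/17 5/13 5/17 -5/13 -10 -3 E
5 18/53 90/493 18/53 -90/493 -11 -3 S
6 45/244 45/274 45/244 -45/274 -11 -4 W
7 90/593 90/353 90/593 -90/353 -12 -4 N
final -12 -5 E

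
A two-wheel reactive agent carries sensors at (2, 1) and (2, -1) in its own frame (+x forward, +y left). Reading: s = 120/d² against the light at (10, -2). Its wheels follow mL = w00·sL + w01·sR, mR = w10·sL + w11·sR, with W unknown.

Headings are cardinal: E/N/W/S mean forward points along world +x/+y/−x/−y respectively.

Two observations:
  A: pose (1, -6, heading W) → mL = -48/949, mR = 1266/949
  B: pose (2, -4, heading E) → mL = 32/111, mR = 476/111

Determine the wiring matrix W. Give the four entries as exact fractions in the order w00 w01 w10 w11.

obs A: pose=(1,-6,W) → sL=60/73, sR=12/13, mL=-48/949, mR=1266/949
obs B: pose=(2,-4,E) → sL=120/37, sR=8/3, mL=32/111, mR=476/111
sensor matrix S = [[60/73, 12/13], [120/37, 8/3]]; det S = -28160/35113
solve [mL_A; mL_B] = S·[w00; w01] and [mR_A; mR_B] = S·[w10; w11]:
  w00 = 1/2, w01 = -1/2, w10 = 1/2, w11 = 1

1/2 -1/2 1/2 1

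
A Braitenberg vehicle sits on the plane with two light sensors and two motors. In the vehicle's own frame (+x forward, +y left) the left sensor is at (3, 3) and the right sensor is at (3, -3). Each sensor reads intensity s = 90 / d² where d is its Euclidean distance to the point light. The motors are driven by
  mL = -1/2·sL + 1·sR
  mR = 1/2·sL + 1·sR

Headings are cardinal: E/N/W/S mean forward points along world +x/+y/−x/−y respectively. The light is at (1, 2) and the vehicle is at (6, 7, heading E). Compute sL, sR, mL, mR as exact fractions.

left sensor world pos  = (9, 10); dL² = 128
right sensor world pos = (9, 4); dR² = 68
sL = 90/128 = 45/64
sR = 90/68 = 45/34
mL = -1/2·sL + 1·sR = 2115/2176
mR = 1/2·sL + 1·sR = 3645/2176

45/64 45/34 2115/2176 3645/2176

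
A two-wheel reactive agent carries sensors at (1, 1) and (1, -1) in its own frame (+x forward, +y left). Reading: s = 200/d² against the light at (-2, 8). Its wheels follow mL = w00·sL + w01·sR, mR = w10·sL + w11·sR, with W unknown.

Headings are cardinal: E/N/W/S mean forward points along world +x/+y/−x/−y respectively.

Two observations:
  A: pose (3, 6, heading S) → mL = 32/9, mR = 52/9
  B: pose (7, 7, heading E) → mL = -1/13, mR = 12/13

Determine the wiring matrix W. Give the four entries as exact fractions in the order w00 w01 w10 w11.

obs A: pose=(3,6,S) → sL=40/9, sR=8, mL=32/9, mR=52/9
obs B: pose=(7,7,E) → sL=2, sR=25/13, mL=-1/13, mR=12/13
sensor matrix S = [[40/9, 8], [2, 25/13]]; det S = -872/117
solve [mL_A; mL_B] = S·[w00; w01] and [mR_A; mR_B] = S·[w10; w11]:
  w00 = -1, w01 = 1, w10 = -1/2, w11 = 1

-1 1 -1/2 1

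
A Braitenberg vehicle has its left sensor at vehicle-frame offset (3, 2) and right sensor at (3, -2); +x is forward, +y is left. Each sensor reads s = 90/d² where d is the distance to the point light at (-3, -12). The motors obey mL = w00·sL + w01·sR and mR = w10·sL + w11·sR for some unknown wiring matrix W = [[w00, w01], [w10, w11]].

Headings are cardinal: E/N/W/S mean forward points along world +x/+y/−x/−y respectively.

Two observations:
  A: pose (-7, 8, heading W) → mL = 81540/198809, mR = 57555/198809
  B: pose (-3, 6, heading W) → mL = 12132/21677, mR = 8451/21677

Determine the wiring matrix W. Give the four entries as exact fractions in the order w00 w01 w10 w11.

obs A: pose=(-7,8,W) → sL=90/373, sR=90/533, mL=81540/198809, mR=57555/198809
obs B: pose=(-3,6,W) → sL=18/53, sR=90/409, mL=12132/21677, mR=8451/21677
sensor matrix S = [[90/373, 90/533], [18/53, 90/409]]; det S = -18325440/4309582693
solve [mL_A; mL_B] = S·[w00; w01] and [mR_A; mR_B] = S·[w10; w11]:
  w00 = 1, w01 = 1, w10 = 1/2, w11 = 1

1 1 1/2 1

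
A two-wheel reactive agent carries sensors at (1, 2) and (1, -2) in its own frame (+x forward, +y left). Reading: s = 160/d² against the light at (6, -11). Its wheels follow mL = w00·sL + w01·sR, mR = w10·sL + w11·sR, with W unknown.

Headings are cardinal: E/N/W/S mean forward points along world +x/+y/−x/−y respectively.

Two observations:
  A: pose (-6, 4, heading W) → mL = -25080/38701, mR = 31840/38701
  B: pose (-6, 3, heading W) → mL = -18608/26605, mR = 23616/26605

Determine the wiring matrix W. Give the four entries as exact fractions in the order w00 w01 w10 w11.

obs A: pose=(-6,4,W) → sL=80/169, sR=80/229, mL=-25080/38701, mR=31840/38701
obs B: pose=(-6,3,W) → sL=160/313, sR=32/85, mL=-18608/26605, mR=23616/26605
sensor matrix S = [[80/169, 80/229], [160/313, 32/85]]; det S = -75776/205928021
solve [mL_A; mL_B] = S·[w00; w01] and [mR_A; mR_B] = S·[w10; w11]:
  w00 = -1, w01 = -1/2, w10 = 1, w11 = 1

-1 -1/2 1 1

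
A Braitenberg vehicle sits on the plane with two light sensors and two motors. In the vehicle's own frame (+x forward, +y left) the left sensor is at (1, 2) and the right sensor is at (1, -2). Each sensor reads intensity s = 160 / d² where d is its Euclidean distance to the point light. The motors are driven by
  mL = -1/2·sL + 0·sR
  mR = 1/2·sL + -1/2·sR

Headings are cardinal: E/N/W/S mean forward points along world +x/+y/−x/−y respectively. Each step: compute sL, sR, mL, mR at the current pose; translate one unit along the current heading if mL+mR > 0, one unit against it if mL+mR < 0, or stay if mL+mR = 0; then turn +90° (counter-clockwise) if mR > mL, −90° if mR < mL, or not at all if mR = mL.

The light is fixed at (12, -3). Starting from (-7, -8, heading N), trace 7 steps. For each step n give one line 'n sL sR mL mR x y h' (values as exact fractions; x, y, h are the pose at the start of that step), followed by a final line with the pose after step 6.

n=0: pose=(-7,-8,N); sL=160/457, sR=32/61; mL=-80/457, mR=-2432/27877; mL+mR=-16/61 → advance -1; mR−mL=2448/27877 → turn +1·90°
n=1: pose=(-7,-9,W); sL=10/29, sR=5/13; mL=-5/29, mR=-15/754; mL+mR=-5/26 → advance -1; mR−mL=115/754 → turn +1·90°
n=2: pose=(-6,-9,S); sL=32/61, sR=160/449; mL=-16/61, mR=2304/27389; mL+mR=-80/449 → advance -1; mR−mL=9488/27389 → turn +1·90°
n=3: pose=(-6,-8,E); sL=80/149, sR=80/169; mL=-40/149, mR=800/25181; mL+mR=-40/169 → advance -1; mR−mL=7560/25181 → turn +1·90°
n=4: pose=(-7,-8,N); sL=160/457, sR=32/61; mL=-80/457, mR=-2432/27877; mL+mR=-16/61 → advance -1; mR−mL=2448/27877 → turn +1·90°
n=5: pose=(-7,-9,W); sL=10/29, sR=5/13; mL=-5/29, mR=-15/754; mL+mR=-5/26 → advance -1; mR−mL=115/754 → turn +1·90°
n=6: pose=(-6,-9,S); sL=32/61, sR=160/449; mL=-16/61, mR=2304/27389; mL+mR=-80/449 → advance -1; mR−mL=9488/27389 → turn +1·90°

0 160/457 32/61 -80/457 -2432/27877 -7 -8 N
1 10/29 5/13 -5/29 -15/754 -7 -9 W
2 32/61 160/449 -16/61 2304/27389 -6 -9 S
3 80/149 80/169 -40/149 800/25181 -6 -8 E
4 160/457 32/61 -80/457 -2432/27877 -7 -8 N
5 10/29 5/13 -5/29 -15/754 -7 -9 W
6 32/61 160/449 -16/61 2304/27389 -6 -9 S
final -6 -8 E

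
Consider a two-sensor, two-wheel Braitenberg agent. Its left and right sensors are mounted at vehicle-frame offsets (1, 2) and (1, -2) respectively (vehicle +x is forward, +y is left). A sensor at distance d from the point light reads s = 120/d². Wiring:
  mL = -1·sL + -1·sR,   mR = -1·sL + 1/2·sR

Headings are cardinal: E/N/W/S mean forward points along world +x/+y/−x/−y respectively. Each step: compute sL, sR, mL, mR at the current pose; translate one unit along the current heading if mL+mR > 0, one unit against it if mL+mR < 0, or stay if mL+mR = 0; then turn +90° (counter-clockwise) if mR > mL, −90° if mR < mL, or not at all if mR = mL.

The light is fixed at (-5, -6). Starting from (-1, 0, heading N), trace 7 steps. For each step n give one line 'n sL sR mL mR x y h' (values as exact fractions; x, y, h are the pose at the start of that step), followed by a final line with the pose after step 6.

n=0: pose=(-1,0,N); sL=120/53, sR=24/17; mL=-3312/901, mR=-1404/901; mL+mR=-4716/901 → advance -1; mR−mL=36/17 → turn +1·90°
n=1: pose=(-1,-1,W); sL=20/3, sR=60/29; mL=-760/87, mR=-490/87; mL+mR=-1250/87 → advance -1; mR−mL=90/29 → turn +1·90°
n=2: pose=(0,-1,S); sL=24/13, sR=24/5; mL=-432/65, mR=36/65; mL+mR=-396/65 → advance -1; mR−mL=36/5 → turn +1·90°
n=3: pose=(0,0,E); sL=6/5, sR=30/13; mL=-228/65, mR=-3/65; mL+mR=-231/65 → advance -1; mR−mL=45/13 → turn +1·90°
n=4: pose=(-1,0,N); sL=120/53, sR=24/17; mL=-3312/901, mR=-1404/901; mL+mR=-4716/901 → advance -1; mR−mL=36/17 → turn +1·90°
n=5: pose=(-1,-1,W); sL=20/3, sR=60/29; mL=-760/87, mR=-490/87; mL+mR=-1250/87 → advance -1; mR−mL=90/29 → turn +1·90°
n=6: pose=(0,-1,S); sL=24/13, sR=24/5; mL=-432/65, mR=36/65; mL+mR=-396/65 → advance -1; mR−mL=36/5 → turn +1·90°

0 120/53 24/17 -3312/901 -1404/901 -1 0 N
1 20/3 60/29 -760/87 -490/87 -1 -1 W
2 24/13 24/5 -432/65 36/65 0 -1 S
3 6/5 30/13 -228/65 -3/65 0 0 E
4 120/53 24/17 -3312/901 -1404/901 -1 0 N
5 20/3 60/29 -760/87 -490/87 -1 -1 W
6 24/13 24/5 -432/65 36/65 0 -1 S
final 0 0 E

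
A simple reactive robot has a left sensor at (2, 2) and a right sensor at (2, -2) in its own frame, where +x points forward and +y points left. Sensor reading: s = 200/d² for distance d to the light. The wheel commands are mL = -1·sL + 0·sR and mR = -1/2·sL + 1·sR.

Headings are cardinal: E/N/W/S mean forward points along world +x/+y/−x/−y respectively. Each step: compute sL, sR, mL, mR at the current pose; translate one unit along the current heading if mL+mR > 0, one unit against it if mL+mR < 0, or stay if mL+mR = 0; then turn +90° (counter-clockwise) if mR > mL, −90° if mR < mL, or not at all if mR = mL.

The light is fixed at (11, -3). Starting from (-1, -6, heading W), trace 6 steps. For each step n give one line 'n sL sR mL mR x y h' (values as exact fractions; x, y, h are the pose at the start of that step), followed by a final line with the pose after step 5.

0 200/221 200/197 -200/221 24500/43537 -1 -6 W
1 100/53 100/97 -100/53 450/5141 0 -6 S
2 200/81 200/97 -200/81 6500/7857 0 -5 E
3 50/49 2 -50/49 73/49 -1 -5 N
4 40/41 200/197 -40/41 4260/8077 -1 -4 W
5 20/9 100/89 -20/9 10/801 0 -4 S
final 0 -3 E

n=0: pose=(-1,-6,W); sL=200/221, sR=200/197; mL=-200/221, mR=24500/43537; mL+mR=-14900/43537 → advance -1; mR−mL=63900/43537 → turn +1·90°
n=1: pose=(0,-6,S); sL=100/53, sR=100/97; mL=-100/53, mR=450/5141; mL+mR=-9250/5141 → advance -1; mR−mL=10150/5141 → turn +1·90°
n=2: pose=(0,-5,E); sL=200/81, sR=200/97; mL=-200/81, mR=6500/7857; mL+mR=-4300/2619 → advance -1; mR−mL=25900/7857 → turn +1·90°
n=3: pose=(-1,-5,N); sL=50/49, sR=2; mL=-50/49, mR=73/49; mL+mR=23/49 → advance +1; mR−mL=123/49 → turn +1·90°
n=4: pose=(-1,-4,W); sL=40/41, sR=200/197; mL=-40/41, mR=4260/8077; mL+mR=-3620/8077 → advance -1; mR−mL=12140/8077 → turn +1·90°
n=5: pose=(0,-4,S); sL=20/9, sR=100/89; mL=-20/9, mR=10/801; mL+mR=-590/267 → advance -1; mR−mL=1790/801 → turn +1·90°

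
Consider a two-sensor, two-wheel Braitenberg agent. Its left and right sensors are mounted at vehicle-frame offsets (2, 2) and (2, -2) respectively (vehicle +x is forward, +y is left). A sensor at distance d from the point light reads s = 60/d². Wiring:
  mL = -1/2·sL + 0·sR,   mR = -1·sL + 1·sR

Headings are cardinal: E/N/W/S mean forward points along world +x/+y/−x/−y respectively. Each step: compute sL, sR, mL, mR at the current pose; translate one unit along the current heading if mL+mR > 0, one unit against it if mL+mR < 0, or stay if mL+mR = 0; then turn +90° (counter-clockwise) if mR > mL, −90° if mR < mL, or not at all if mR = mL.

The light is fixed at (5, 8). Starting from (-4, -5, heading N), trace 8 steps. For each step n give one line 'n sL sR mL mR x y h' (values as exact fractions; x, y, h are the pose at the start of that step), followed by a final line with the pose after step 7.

0 30/121 6/17 -15/121 216/2057 -4 -5 N
1 60/377 12/53 -30/377 1344/19981 -4 -6 W
2 15/73 15/89 -15/146 -240/6497 -3 -6 S
3 60/157 20/87 -30/157 -2080/13659 -3 -5 E
4 30/121 6/17 -15/121 216/2057 -4 -5 N
5 60/377 12/53 -30/377 1344/19981 -4 -6 W
6 15/73 15/89 -15/146 -240/6497 -3 -6 S
7 60/157 20/87 -30/157 -2080/13659 -3 -5 E
final -4 -5 N

n=0: pose=(-4,-5,N); sL=30/121, sR=6/17; mL=-15/121, mR=216/2057; mL+mR=-39/2057 → advance -1; mR−mL=471/2057 → turn +1·90°
n=1: pose=(-4,-6,W); sL=60/377, sR=12/53; mL=-30/377, mR=1344/19981; mL+mR=-246/19981 → advance -1; mR−mL=2934/19981 → turn +1·90°
n=2: pose=(-3,-6,S); sL=15/73, sR=15/89; mL=-15/146, mR=-240/6497; mL+mR=-1815/12994 → advance -1; mR−mL=855/12994 → turn +1·90°
n=3: pose=(-3,-5,E); sL=60/157, sR=20/87; mL=-30/157, mR=-2080/13659; mL+mR=-4690/13659 → advance -1; mR−mL=530/13659 → turn +1·90°
n=4: pose=(-4,-5,N); sL=30/121, sR=6/17; mL=-15/121, mR=216/2057; mL+mR=-39/2057 → advance -1; mR−mL=471/2057 → turn +1·90°
n=5: pose=(-4,-6,W); sL=60/377, sR=12/53; mL=-30/377, mR=1344/19981; mL+mR=-246/19981 → advance -1; mR−mL=2934/19981 → turn +1·90°
n=6: pose=(-3,-6,S); sL=15/73, sR=15/89; mL=-15/146, mR=-240/6497; mL+mR=-1815/12994 → advance -1; mR−mL=855/12994 → turn +1·90°
n=7: pose=(-3,-5,E); sL=60/157, sR=20/87; mL=-30/157, mR=-2080/13659; mL+mR=-4690/13659 → advance -1; mR−mL=530/13659 → turn +1·90°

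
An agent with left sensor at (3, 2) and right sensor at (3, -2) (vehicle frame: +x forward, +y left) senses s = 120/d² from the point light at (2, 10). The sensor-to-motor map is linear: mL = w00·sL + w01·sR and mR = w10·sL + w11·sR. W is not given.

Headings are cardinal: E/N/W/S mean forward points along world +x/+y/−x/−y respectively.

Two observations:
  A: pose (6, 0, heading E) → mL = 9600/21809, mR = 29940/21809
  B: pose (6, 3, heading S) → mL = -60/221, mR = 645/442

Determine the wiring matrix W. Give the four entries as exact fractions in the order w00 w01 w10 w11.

1 -1 1 1/2

obs A: pose=(6,0,E) → sL=120/113, sR=120/193, mL=9600/21809, mR=29940/21809
obs B: pose=(6,3,S) → sL=15/17, sR=15/13, mL=-60/221, mR=645/442
sensor matrix S = [[120/113, 120/193], [15/17, 15/13]]; det S = 3261600/4819789
solve [mL_A; mL_B] = S·[w00; w01] and [mR_A; mR_B] = S·[w10; w11]:
  w00 = 1, w01 = -1, w10 = 1, w11 = 1/2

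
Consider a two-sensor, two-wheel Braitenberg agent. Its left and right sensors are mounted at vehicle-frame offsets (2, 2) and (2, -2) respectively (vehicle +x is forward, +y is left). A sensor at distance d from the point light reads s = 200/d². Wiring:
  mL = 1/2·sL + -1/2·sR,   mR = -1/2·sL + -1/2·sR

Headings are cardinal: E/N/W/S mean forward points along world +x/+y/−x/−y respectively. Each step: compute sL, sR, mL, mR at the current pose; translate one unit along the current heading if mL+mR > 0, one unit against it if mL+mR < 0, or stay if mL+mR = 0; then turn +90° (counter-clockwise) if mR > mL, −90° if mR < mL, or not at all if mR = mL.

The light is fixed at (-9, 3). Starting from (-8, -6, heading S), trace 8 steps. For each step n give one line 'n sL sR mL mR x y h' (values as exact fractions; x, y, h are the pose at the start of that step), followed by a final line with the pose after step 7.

n=0: pose=(-8,-6,S); sL=20/13, sR=100/61; mL=-40/793, mR=-1260/793; mL+mR=-100/61 → advance -1; mR−mL=-20/13 → turn -1·90°
n=1: pose=(-8,-5,W); sL=200/101, sR=200/37; mL=-6400/3737, mR=-13800/3737; mL+mR=-200/37 → advance -1; mR−mL=-200/101 → turn -1·90°
n=2: pose=(-7,-5,N); sL=50/9, sR=50/13; mL=100/117, mR=-550/117; mL+mR=-50/13 → advance -1; mR−mL=-50/9 → turn -1·90°
n=3: pose=(-7,-6,E); sL=40/13, sR=200/137; mL=1440/1781, mR=-4040/1781; mL+mR=-200/137 → advance -1; mR−mL=-40/13 → turn -1·90°
n=4: pose=(-8,-6,S); sL=20/13, sR=100/61; mL=-40/793, mR=-1260/793; mL+mR=-100/61 → advance -1; mR−mL=-20/13 → turn -1·90°
n=5: pose=(-8,-5,W); sL=200/101, sR=200/37; mL=-6400/3737, mR=-13800/3737; mL+mR=-200/37 → advance -1; mR−mL=-200/101 → turn -1·90°
n=6: pose=(-7,-5,N); sL=50/9, sR=50/13; mL=100/117, mR=-550/117; mL+mR=-50/13 → advance -1; mR−mL=-50/9 → turn -1·90°
n=7: pose=(-7,-6,E); sL=40/13, sR=200/137; mL=1440/1781, mR=-4040/1781; mL+mR=-200/137 → advance -1; mR−mL=-40/13 → turn -1·90°

0 20/13 100/61 -40/793 -1260/793 -8 -6 S
1 200/101 200/37 -6400/3737 -13800/3737 -8 -5 W
2 50/9 50/13 100/117 -550/117 -7 -5 N
3 40/13 200/137 1440/1781 -4040/1781 -7 -6 E
4 20/13 100/61 -40/793 -1260/793 -8 -6 S
5 200/101 200/37 -6400/3737 -13800/3737 -8 -5 W
6 50/9 50/13 100/117 -550/117 -7 -5 N
7 40/13 200/137 1440/1781 -4040/1781 -7 -6 E
final -8 -6 S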